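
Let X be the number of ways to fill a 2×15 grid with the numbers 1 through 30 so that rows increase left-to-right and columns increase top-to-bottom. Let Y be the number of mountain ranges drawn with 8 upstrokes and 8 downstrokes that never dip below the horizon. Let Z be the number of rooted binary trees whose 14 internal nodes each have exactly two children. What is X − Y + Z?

12367855

Standard Young tableaux of shape 2×n are counted by C_n; here n = 15. So X = C_15 = 9694845.
Paths of 8 up- and 8 down-steps that never dip below the axis are Dyck paths; their count is C_8. So Y = C_8 = 1430.
The number of full binary trees on 14 internal nodes is the Catalan number C_14. So Z = C_14 = 2674440.
X − Y + Z = 9694845 − 1430 + 2674440 = 12367855.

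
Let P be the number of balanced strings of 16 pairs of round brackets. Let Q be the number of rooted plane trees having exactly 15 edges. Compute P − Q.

A balanced arrangement of 16 bracket pairs is a Dyck word of semilength 16, so the count is C_16. So P = C_16 = 35357670.
Rooted ordered trees with n edges are counted by C_n; here n = 15. So Q = C_15 = 9694845.
P − Q = 35357670 − 9694845 = 25662825.

25662825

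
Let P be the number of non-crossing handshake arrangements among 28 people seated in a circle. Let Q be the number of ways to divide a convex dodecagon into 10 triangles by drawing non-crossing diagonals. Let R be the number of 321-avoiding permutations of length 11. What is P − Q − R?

With 28 = 2·14 people, non-crossing handshake pairings are non-crossing perfect matchings on a circle, counted by C_14. So P = C_14 = 2674440.
Triangulations of a convex m-gon are counted by C_{m−2}; with m = 12 this is C_10. So Q = C_10 = 16796.
Permutations of [n] avoiding any single length-3 pattern are counted by C_n; here n = 11. So R = C_11 = 58786.
P − Q − R = 2674440 − 16796 − 58786 = 2598858.

2598858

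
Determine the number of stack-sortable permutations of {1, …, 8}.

Stack-sortable permutations are exactly the 231-avoiding ones, counted by C_n; here n = 8.
C_8 = C(16,8)/9 = 12870/9 = 1430.

1430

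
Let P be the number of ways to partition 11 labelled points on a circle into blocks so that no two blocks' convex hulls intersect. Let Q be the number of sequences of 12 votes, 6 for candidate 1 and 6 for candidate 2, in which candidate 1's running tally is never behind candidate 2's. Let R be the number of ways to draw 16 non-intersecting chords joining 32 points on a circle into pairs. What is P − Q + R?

Non-crossing partitions of an n-element set are counted by C_n; here n = 11. So P = C_11 = 58786.
Reading a vote for the leader as '(' and for the other as ')' turns such a sequence into a balanced string of 6 pairs, so the count is C_6. So Q = C_6 = 132.
Pairing 32 circle points by 16 non-crossing chords gives C_16 matchings. So R = C_16 = 35357670.
P − Q + R = 58786 − 132 + 35357670 = 35416324.

35416324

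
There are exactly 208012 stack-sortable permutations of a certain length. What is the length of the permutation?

12

Stack-sortable permutations of [n] are counted by C_n. The Catalan number equal to 208012 is C_12.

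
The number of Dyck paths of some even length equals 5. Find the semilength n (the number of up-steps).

Dyck paths of semilength n are counted by C_n, and C_3 = 5.

3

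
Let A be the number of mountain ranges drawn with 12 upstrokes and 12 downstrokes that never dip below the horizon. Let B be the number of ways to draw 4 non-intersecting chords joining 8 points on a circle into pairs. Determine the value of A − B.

Dyck paths of semilength n (length 2n) are counted by C_n; here n = 12. So A = C_12 = 208012.
Non-crossing perfect matchings of 2n points on a circle are counted by C_n; with 8 points, n = 4. So B = C_4 = 14.
A − B = 208012 − 14 = 207998.

207998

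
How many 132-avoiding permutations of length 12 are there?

208012

For any fixed pattern of length 3, the pattern-avoiding permutations of [12] number C_12.
C_12 = C_11 · 2(2·11+1)/(11+2) = 58786 · 46/13 = 208012.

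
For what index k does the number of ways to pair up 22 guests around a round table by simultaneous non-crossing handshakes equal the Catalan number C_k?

11

Non-crossing handshake pairings of 2n people are counted by C_n; 22 people gives n = 11.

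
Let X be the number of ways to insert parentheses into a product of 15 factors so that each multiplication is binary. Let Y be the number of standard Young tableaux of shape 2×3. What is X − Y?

Ways to associate a product of 15 factors correspond to binary trees on 15 leaves, so the count is C_14. So X = C_14 = 2674440.
By the hook-length formula (or a Dyck-path bijection), SYT of shape 2×3 number C_3. So Y = C_3 = 5.
X − Y = 2674440 − 5 = 2674435.

2674435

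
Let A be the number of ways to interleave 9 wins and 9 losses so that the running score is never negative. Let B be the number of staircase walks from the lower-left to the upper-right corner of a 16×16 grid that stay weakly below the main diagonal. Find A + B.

35362532

Ballot sequences with n votes each where one side never trails are Dyck words, counted by C_n; here n = 9. So A = C_9 = 4862.
Monotone paths in an n×n grid that stay weakly below the diagonal are counted by C_n; here n = 16. So B = C_16 = 35357670.
A + B = 4862 + 35357670 = 35362532.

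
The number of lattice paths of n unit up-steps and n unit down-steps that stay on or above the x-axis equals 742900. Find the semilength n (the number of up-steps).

Dyck paths of semilength n are counted by C_n; 742900 = C_13.

13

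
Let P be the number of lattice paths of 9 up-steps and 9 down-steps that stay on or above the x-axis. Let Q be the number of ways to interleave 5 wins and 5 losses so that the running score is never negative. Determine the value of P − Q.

4820

Dyck paths of semilength n (length 2n) are counted by C_n; here n = 9. So P = C_9 = 4862.
Reading a vote for the leader as '(' and for the other as ')' turns such a sequence into a balanced string of 5 pairs, so the count is C_5. So Q = C_5 = 42.
P − Q = 4862 − 42 = 4820.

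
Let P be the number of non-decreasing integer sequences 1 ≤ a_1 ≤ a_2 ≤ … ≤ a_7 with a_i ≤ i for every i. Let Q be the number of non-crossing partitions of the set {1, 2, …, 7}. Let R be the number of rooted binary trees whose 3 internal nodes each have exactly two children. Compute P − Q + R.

Weakly increasing sequences with a_i ≤ i biject with Dyck paths of semilength 7, so there are C_7. So P = C_7 = 429.
The non-crossing partitions of [7] form a lattice of size C_7. So Q = C_7 = 429.
Full binary trees with n internal nodes are counted by C_n; here n = 3. So R = C_3 = 5.
P − Q + R = 429 − 429 + 5 = 5.

5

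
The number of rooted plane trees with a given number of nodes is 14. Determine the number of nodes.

5

Rooted ordered trees on m nodes are counted by C_{m−1}. The Catalan number equal to 14 is C_4.
So the index is 4, and the number of nodes is 4 + 1 = 5.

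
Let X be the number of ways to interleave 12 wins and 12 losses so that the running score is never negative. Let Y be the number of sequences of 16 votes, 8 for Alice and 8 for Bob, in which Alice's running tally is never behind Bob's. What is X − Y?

206582

Ballot sequences with n votes each where one side never trails are Dyck words, counted by C_n; here n = 12. So X = C_12 = 208012.
Reading a vote for the leader as '(' and for the other as ')' turns such a sequence into a balanced string of 8 pairs, so the count is C_8. So Y = C_8 = 1430.
X − Y = 208012 − 1430 = 206582.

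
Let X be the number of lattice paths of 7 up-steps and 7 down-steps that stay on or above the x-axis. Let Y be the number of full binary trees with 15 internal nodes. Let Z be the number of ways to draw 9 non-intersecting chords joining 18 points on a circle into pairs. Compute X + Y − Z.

9690412

Dyck paths of semilength n (length 2n) are counted by C_n; here n = 7. So X = C_7 = 429.
Full binary trees with n internal nodes are counted by C_n; here n = 15. So Y = C_15 = 9694845.
Non-crossing perfect matchings of 2n points on a circle are counted by C_n; with 18 points, n = 9. So Z = C_9 = 4862.
X + Y − Z = 429 + 9694845 − 4862 = 9690412.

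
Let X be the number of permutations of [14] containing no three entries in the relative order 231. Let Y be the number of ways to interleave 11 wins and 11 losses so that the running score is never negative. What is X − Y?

2615654

Permutations of [n] avoiding any single length-3 pattern are counted by C_n; here n = 14. So X = C_14 = 2674440.
Reading a vote for the leader as '(' and for the other as ')' turns such a sequence into a balanced string of 11 pairs, so the count is C_11. So Y = C_11 = 58786.
X − Y = 2674440 − 58786 = 2615654.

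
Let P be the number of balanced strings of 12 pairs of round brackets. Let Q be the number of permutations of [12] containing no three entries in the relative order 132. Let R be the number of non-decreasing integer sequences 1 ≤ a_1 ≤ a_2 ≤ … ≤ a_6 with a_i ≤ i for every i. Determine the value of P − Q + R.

132

Balanced strings of n pairs of brackets are counted by C_n; here n = 12. So P = C_12 = 208012.
For any fixed pattern of length 3, the pattern-avoiding permutations of [12] number C_12. So Q = C_12 = 208012.
Such sub-staircase sequences of length n are counted by C_n; here n = 6. So R = C_6 = 132.
P − Q + R = 208012 − 208012 + 132 = 132.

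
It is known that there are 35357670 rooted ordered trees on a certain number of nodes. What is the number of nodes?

Rooted ordered trees on m nodes are counted by C_{m−1}. Since C_16 = 35357670, the index is 16.
So the index is 16, and the number of nodes is 16 + 1 = 17.

17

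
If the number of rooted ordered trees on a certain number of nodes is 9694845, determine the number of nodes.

16

Rooted ordered trees on m nodes are counted by C_{m−1}. Since C_15 = 9694845, the index is 15.
So the index is 15, and the number of nodes is 15 + 1 = 16.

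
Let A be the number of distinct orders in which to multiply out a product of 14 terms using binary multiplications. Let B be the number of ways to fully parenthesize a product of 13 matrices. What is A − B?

534888

Parenthesizations of m factors correspond to full binary trees with m leaves, counted by C_{m−1}; m = 14 gives C_13. So A = C_13 = 742900.
Parenthesizations of m factors correspond to full binary trees with m leaves, counted by C_{m−1}; m = 13 gives C_12. So B = C_12 = 208012.
A − B = 742900 − 208012 = 534888.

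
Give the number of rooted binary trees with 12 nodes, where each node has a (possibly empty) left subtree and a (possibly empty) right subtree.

208012

Rooted binary trees with 12 nodes (each child slot possibly empty) number C_12.
C_12 = C(24,12)/13 = 2704156/13 = 208012.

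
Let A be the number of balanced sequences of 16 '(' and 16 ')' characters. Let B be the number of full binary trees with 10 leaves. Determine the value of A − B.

35352808

With 16 pairs the number of balanced bracket strings is the Catalan number C_16. So A = C_16 = 35357670.
A full binary tree with L leaves has L−1 internal nodes and is counted by C_{L−1}; L = 10 gives C_9. So B = C_9 = 4862.
A − B = 35357670 − 4862 = 35352808.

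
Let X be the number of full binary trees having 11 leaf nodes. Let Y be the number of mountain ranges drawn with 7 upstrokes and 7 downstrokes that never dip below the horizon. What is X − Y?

A full binary tree with L leaves has L−1 internal nodes and is counted by C_{L−1}; L = 11 gives C_10. So X = C_10 = 16796.
A Dyck path with 7 up-steps and 7 down-steps has semilength 7, so there are C_7 of them. So Y = C_7 = 429.
X − Y = 16796 − 429 = 16367.

16367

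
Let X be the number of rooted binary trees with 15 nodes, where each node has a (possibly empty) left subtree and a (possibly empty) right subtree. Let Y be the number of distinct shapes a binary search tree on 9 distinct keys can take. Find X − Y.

9689983

Rooted binary trees with 15 nodes (each child slot possibly empty) number C_15. So X = C_15 = 9694845.
Binary trees (left/right distinguished) on n nodes are counted by C_n; here n = 9. So Y = C_9 = 4862.
X − Y = 9694845 − 4862 = 9689983.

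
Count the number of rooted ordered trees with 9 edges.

4862

A rooted plane tree with 9 edges has 10 nodes, and the count is C_9.
C_9 = 4862.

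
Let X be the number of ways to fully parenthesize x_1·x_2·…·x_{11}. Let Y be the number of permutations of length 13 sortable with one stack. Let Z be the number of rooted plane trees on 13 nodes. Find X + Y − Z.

Ways to associate a product of 11 factors correspond to binary trees on 11 leaves, so the count is C_10. So X = C_10 = 16796.
Stack-sortable permutations are exactly the 231-avoiding ones, counted by C_n; here n = 13. So Y = C_13 = 742900.
Rooted ordered (plane) trees on m nodes have m−1 edges and are counted by C_{m−1}; m = 13 gives C_12. So Z = C_12 = 208012.
X + Y − Z = 16796 + 742900 − 208012 = 551684.

551684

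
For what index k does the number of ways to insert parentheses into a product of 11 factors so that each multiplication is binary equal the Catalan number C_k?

10

Bracketing 11 factors into binary products is counted by C_{11−1} = C_10.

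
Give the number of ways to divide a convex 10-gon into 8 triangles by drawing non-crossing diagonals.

The number of triangulations of a 10-gon is the Catalan number C_8 (index = sides − 2).
C_8 = C(16,8)/9 = 12870/9 = 1430.

1430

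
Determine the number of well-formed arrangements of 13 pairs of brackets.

With 13 pairs the number of balanced bracket strings is the Catalan number C_13.
C_13 = C(26,13)/14 = 10400600/14 = 742900.

742900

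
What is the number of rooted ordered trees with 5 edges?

A rooted plane tree with 5 edges has 6 nodes, and the count is C_5.
C_5 = C_4 · 2(2·4+1)/(4+2) = 14 · 18/6 = 42.

42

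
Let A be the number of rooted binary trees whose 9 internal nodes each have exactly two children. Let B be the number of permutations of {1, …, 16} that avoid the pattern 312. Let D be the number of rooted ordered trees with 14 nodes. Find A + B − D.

Full binary trees with n internal nodes are counted by C_n; here n = 9. So A = C_9 = 4862.
For any fixed pattern of length 3, the pattern-avoiding permutations of [16] number C_16. So B = C_16 = 35357670.
Rooted ordered (plane) trees on m nodes have m−1 edges and are counted by C_{m−1}; m = 14 gives C_13. So D = C_13 = 742900.
A + B − D = 4862 + 35357670 − 742900 = 34619632.

34619632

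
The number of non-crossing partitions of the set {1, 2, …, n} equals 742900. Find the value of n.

13

Non-crossing partitions of [n] are counted by C_n; 742900 = C_13.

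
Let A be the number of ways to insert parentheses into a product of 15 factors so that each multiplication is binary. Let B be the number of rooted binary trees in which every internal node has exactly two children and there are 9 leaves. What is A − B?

Ways to associate a product of 15 factors correspond to binary trees on 15 leaves, so the count is C_14. So A = C_14 = 2674440.
Full binary trees with 9 leaves have 9−1 = 8 internal nodes, so there are C_8 of them. So B = C_8 = 1430.
A − B = 2674440 − 1430 = 2673010.

2673010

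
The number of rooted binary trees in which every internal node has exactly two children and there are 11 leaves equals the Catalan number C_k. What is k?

Full binary trees with 11 leaves have 11−1 = 10 internal nodes, so there are C_10 of them.

10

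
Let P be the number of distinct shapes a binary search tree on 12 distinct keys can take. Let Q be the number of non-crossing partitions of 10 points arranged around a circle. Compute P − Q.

191216

Rooted binary trees with 12 nodes (each child slot possibly empty) number C_12. So P = C_12 = 208012.
The non-crossing partitions of [10] form a lattice of size C_10. So Q = C_10 = 16796.
P − Q = 208012 − 16796 = 191216.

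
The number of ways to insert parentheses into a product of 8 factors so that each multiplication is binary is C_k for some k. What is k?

Parenthesizations of m factors correspond to full binary trees with m leaves, counted by C_{m−1}; m = 8 gives C_7.

7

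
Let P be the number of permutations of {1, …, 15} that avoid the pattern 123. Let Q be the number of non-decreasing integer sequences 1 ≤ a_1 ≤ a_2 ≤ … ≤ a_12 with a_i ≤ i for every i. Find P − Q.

9486833

For any fixed pattern of length 3, the pattern-avoiding permutations of [15] number C_15. So P = C_15 = 9694845.
Such sub-staircase sequences of length n are counted by C_n; here n = 12. So Q = C_12 = 208012.
P − Q = 9694845 − 208012 = 9486833.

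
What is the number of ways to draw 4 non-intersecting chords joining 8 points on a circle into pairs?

Non-crossing perfect matchings of 2n points on a circle are counted by C_n; with 8 points, n = 4.
C_4 = C(8,4)/5 = 70/5 = 14.

14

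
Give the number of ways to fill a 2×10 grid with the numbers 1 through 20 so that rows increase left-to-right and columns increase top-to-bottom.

Standard Young tableaux of shape 2×n are counted by C_n; here n = 10.
C_10 = C_9 · 2(2·9+1)/(9+2) = 4862 · 38/11 = 16796.

16796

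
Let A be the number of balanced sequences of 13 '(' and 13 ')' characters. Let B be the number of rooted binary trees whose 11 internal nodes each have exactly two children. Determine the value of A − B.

684114

With 13 pairs the number of balanced bracket strings is the Catalan number C_13. So A = C_13 = 742900.
The number of full binary trees on 11 internal nodes is the Catalan number C_11. So B = C_11 = 58786.
A − B = 742900 − 58786 = 684114.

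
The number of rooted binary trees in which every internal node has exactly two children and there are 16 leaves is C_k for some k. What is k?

Full binary trees with 16 leaves have 16−1 = 15 internal nodes, so there are C_15 of them.

15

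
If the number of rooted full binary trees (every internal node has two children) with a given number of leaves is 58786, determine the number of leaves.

Full binary trees with L leaves are counted by C_{L−1}; 58786 = C_11.
So the index is 11, and the number of leaves is 11 + 1 = 12.

12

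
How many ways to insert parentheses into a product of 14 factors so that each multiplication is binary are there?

742900

Ways to associate a product of 14 factors correspond to binary trees on 14 leaves, so the count is C_13.
C_13 = C(26,13)/14 = 10400600/14 = 742900.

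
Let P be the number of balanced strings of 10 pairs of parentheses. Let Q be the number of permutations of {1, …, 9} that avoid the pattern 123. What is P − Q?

11934

Balanced strings of n pairs of brackets are counted by C_n; here n = 10. So P = C_10 = 16796.
Permutations of [n] avoiding any single length-3 pattern are counted by C_n; here n = 9. So Q = C_9 = 4862.
P − Q = 16796 − 4862 = 11934.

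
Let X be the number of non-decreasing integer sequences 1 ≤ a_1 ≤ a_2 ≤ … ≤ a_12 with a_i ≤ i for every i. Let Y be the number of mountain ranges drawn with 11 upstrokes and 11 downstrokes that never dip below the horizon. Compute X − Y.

Such sub-staircase sequences of length n are counted by C_n; here n = 12. So X = C_12 = 208012.
Dyck paths of semilength n (length 2n) are counted by C_n; here n = 11. So Y = C_11 = 58786.
X − Y = 208012 − 58786 = 149226.

149226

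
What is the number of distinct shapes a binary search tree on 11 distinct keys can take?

58786

There are C_n binary search tree shapes on n keys; with n = 11 that is C_11.
C_11 = C(22,11)/12 = 705432/12 = 58786.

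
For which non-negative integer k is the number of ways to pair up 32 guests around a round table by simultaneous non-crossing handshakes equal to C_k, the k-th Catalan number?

Non-crossing handshake pairings of 2n people are counted by C_n; 32 people gives n = 16.

16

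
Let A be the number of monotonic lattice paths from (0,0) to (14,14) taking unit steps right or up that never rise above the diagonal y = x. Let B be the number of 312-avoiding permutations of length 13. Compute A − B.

Monotone paths in an n×n grid that stay weakly below the diagonal are counted by C_n; here n = 14. So A = C_14 = 2674440.
Permutations of [n] avoiding any single length-3 pattern are counted by C_n; here n = 13. So B = C_13 = 742900.
A − B = 2674440 − 742900 = 1931540.

1931540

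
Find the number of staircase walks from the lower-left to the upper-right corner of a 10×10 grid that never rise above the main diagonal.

16796

Sub-diagonal monotone paths from (0,0) to (10,10) biject with Dyck paths of semilength 10, giving C_10.
C_10 = C(20,10)/11 = 184756/11 = 16796.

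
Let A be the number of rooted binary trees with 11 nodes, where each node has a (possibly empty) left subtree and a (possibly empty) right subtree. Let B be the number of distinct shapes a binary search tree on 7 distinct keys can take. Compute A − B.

Binary trees (left/right distinguished) on n nodes are counted by C_n; here n = 11. So A = C_11 = 58786.
There are C_n binary search tree shapes on n keys; with n = 7 that is C_7. So B = C_7 = 429.
A − B = 58786 − 429 = 58357.

58357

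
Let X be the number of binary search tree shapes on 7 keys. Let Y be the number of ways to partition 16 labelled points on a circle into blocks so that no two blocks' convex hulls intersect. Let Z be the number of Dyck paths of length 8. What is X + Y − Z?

Rooted binary trees with 7 nodes (each child slot possibly empty) number C_7. So X = C_7 = 429.
The non-crossing partitions of [16] form a lattice of size C_16. So Y = C_16 = 35357670.
Dyck paths of semilength n (length 2n) are counted by C_n; here n = 4. So Z = C_4 = 14.
X + Y − Z = 429 + 35357670 − 14 = 35358085.

35358085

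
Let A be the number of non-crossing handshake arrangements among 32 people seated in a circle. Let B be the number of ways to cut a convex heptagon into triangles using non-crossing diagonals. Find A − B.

35357628

With 32 = 2·16 people, non-crossing handshake pairings are non-crossing perfect matchings on a circle, counted by C_16. So A = C_16 = 35357670.
Triangulations of a convex m-gon are counted by C_{m−2}; with m = 7 this is C_5. So B = C_5 = 42.
A − B = 35357670 − 42 = 35357628.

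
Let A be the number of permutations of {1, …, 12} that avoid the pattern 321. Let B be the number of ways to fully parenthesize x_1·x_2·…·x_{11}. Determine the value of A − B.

191216

For any fixed pattern of length 3, the pattern-avoiding permutations of [12] number C_12. So A = C_12 = 208012.
Bracketing 11 factors into binary products is counted by C_{11−1} = C_10. So B = C_10 = 16796.
A − B = 208012 − 16796 = 191216.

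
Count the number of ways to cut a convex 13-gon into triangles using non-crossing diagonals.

The number of triangulations of a 13-gon is the Catalan number C_11 (index = sides − 2).
C_11 = C(22,11)/12 = 705432/12 = 58786.

58786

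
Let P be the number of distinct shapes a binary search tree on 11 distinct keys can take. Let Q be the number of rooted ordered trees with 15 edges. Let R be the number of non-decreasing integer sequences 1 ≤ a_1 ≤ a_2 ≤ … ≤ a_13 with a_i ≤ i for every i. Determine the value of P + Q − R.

9010731

There are C_n binary search tree shapes on n keys; with n = 11 that is C_11. So P = C_11 = 58786.
A rooted plane tree with 15 edges has 16 nodes, and the count is C_15. So Q = C_15 = 9694845.
Weakly increasing sequences with a_i ≤ i biject with Dyck paths of semilength 13, so there are C_13. So R = C_13 = 742900.
P + Q − R = 58786 + 9694845 − 742900 = 9010731.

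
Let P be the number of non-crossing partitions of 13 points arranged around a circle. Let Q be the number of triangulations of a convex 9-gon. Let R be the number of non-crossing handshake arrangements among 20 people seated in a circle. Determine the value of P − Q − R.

725675

The non-crossing partitions of [13] form a lattice of size C_13. So P = C_13 = 742900.
The number of triangulations of a 9-gon is the Catalan number C_7 (index = sides − 2). So Q = C_7 = 429.
Non-crossing handshake pairings of 2n people are counted by C_n; 20 people gives n = 10. So R = C_10 = 16796.
P − Q − R = 742900 − 429 − 16796 = 725675.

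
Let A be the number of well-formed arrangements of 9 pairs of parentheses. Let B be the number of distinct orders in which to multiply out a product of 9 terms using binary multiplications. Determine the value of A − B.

With 9 pairs the number of balanced bracket strings is the Catalan number C_9. So A = C_9 = 4862.
Ways to associate a product of 9 factors correspond to binary trees on 9 leaves, so the count is C_8. So B = C_8 = 1430.
A − B = 4862 − 1430 = 3432.

3432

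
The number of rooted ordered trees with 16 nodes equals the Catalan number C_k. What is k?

A rooted plane tree on 16 nodes has 15 edges, and such trees are counted by C_15.

15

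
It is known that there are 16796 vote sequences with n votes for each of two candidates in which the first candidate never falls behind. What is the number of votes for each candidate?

Such ballot sequences with n votes each are counted by C_n. Since C_10 = 16796, the index is 10.

10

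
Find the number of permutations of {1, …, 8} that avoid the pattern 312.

For any fixed pattern of length 3, the pattern-avoiding permutations of [8] number C_8.
C_8 = C(16,8)/9 = 12870/9 = 1430.

1430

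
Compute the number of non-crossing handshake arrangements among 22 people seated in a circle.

With 22 = 2·11 people, non-crossing handshake pairings are non-crossing perfect matchings on a circle, counted by C_11.
C_11 = 58786.

58786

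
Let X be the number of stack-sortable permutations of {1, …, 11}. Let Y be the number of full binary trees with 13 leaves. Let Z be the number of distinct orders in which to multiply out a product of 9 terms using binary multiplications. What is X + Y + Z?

Stack-sortable permutations are exactly the 231-avoiding ones, counted by C_n; here n = 11. So X = C_11 = 58786.
A full binary tree with L leaves has L−1 internal nodes and is counted by C_{L−1}; L = 13 gives C_12. So Y = C_12 = 208012.
Ways to associate a product of 9 factors correspond to binary trees on 9 leaves, so the count is C_8. So Z = C_8 = 1430.
X + Y + Z = 58786 + 208012 + 1430 = 268228.

268228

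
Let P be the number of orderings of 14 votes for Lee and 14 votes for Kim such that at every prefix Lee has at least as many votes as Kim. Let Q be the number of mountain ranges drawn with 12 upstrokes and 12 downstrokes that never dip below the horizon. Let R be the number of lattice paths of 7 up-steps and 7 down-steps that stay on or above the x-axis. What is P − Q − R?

2465999

Ballot sequences with n votes each where one side never trails are Dyck words, counted by C_n; here n = 14. So P = C_14 = 2674440.
Dyck paths of semilength n (length 2n) are counted by C_n; here n = 12. So Q = C_12 = 208012.
Paths of 7 up- and 7 down-steps that never dip below the axis are Dyck paths; their count is C_7. So R = C_7 = 429.
P − Q − R = 2674440 − 208012 − 429 = 2465999.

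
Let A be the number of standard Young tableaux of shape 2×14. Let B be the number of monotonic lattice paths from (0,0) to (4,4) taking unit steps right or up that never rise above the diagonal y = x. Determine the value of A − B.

By the hook-length formula (or a Dyck-path bijection), SYT of shape 2×14 number C_14. So A = C_14 = 2674440.
Monotone paths in an n×n grid that stay weakly below the diagonal are counted by C_n; here n = 4. So B = C_4 = 14.
A − B = 2674440 − 14 = 2674426.

2674426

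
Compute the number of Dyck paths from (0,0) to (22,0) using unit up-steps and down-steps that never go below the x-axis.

Paths of 11 up- and 11 down-steps that never dip below the axis are Dyck paths; their count is C_11.
C_11 = C(22,11)/12 = 705432/12 = 58786.

58786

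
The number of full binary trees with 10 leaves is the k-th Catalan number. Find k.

Full binary trees with 10 leaves have 10−1 = 9 internal nodes, so there are C_9 of them.

9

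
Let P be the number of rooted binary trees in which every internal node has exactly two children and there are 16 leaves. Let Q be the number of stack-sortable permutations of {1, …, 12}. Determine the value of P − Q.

Full binary trees with 16 leaves have 16−1 = 15 internal nodes, so there are C_15 of them. So P = C_15 = 9694845.
Stack-sortable permutations are exactly the 231-avoiding ones, counted by C_n; here n = 12. So Q = C_12 = 208012.
P − Q = 9694845 − 208012 = 9486833.

9486833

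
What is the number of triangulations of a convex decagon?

1430

The number of triangulations of a 10-gon is the Catalan number C_8 (index = sides − 2).
C_8 = 1430.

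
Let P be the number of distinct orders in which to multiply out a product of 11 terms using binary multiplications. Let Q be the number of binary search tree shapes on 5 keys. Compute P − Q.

16754

Bracketing 11 factors into binary products is counted by C_{11−1} = C_10. So P = C_10 = 16796.
Rooted binary trees with 5 nodes (each child slot possibly empty) number C_5. So Q = C_5 = 42.
P − Q = 16796 − 42 = 16754.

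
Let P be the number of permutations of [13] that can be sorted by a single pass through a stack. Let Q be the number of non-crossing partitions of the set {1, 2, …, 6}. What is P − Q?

742768

Stack-sortable permutations are exactly the 231-avoiding ones, counted by C_n; here n = 13. So P = C_13 = 742900.
Non-crossing partitions of an n-element set are counted by C_n; here n = 6. So Q = C_6 = 132.
P − Q = 742900 − 132 = 742768.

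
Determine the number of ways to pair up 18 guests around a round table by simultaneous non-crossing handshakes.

Non-crossing handshake pairings of 2n people are counted by C_n; 18 people gives n = 9.
C_9 = 4862.

4862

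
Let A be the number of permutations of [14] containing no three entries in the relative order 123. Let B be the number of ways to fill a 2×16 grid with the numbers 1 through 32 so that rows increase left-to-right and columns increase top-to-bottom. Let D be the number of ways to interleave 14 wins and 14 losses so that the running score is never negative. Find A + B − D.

35357670

Permutations of [n] avoiding any single length-3 pattern are counted by C_n; here n = 14. So A = C_14 = 2674440.
By the hook-length formula (or a Dyck-path bijection), SYT of shape 2×16 number C_16. So B = C_16 = 35357670.
Ballot sequences with n votes each where one side never trails are Dyck words, counted by C_n; here n = 14. So D = C_14 = 2674440.
A + B − D = 2674440 + 35357670 − 2674440 = 35357670.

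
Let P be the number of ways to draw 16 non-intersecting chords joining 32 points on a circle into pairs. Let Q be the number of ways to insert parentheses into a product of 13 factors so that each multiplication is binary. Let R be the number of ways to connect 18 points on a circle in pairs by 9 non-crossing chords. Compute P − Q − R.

Non-crossing perfect matchings of 2n points on a circle are counted by C_n; with 32 points, n = 16. So P = C_16 = 35357670.
Parenthesizations of m factors correspond to full binary trees with m leaves, counted by C_{m−1}; m = 13 gives C_12. So Q = C_12 = 208012.
Non-crossing perfect matchings of 2n points on a circle are counted by C_n; with 18 points, n = 9. So R = C_9 = 4862.
P − Q − R = 35357670 − 208012 − 4862 = 35144796.

35144796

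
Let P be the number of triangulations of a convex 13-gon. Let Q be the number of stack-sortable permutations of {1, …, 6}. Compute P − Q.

The number of triangulations of a 13-gon is the Catalan number C_11 (index = sides − 2). So P = C_11 = 58786.
Stack-sortable permutations are exactly the 231-avoiding ones, counted by C_n; here n = 6. So Q = C_6 = 132.
P − Q = 58786 − 132 = 58654.

58654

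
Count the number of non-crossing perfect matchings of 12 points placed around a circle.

132

Non-crossing perfect matchings of 2n points on a circle are counted by C_n; with 12 points, n = 6.
C_6 = C(12,6)/7 = 924/7 = 132.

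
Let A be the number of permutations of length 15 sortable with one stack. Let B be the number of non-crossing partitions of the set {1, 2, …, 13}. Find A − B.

8951945

By Knuth's characterisation, the stack-sortable permutations of length 15 are the 231-avoiders, numbering C_15. So A = C_15 = 9694845.
The non-crossing partitions of [13] form a lattice of size C_13. So B = C_13 = 742900.
A − B = 9694845 − 742900 = 8951945.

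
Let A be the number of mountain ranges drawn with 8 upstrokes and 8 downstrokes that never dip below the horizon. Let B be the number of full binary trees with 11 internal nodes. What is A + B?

A Dyck path with 8 up-steps and 8 down-steps has semilength 8, so there are C_8 of them. So A = C_8 = 1430.
The number of full binary trees on 11 internal nodes is the Catalan number C_11. So B = C_11 = 58786.
A + B = 1430 + 58786 = 60216.

60216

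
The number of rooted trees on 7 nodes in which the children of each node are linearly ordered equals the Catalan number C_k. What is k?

6

A rooted plane tree on 7 nodes has 6 edges, and such trees are counted by C_6.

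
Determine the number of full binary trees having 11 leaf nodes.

16796

Full binary trees with 11 leaves have 11−1 = 10 internal nodes, so there are C_10 of them.
C_10 = C_9 · 2(2·9+1)/(9+2) = 4862 · 38/11 = 16796.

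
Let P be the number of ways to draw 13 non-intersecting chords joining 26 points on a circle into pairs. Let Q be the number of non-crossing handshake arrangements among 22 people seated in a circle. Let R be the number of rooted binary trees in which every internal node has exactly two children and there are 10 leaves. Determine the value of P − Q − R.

679252

Non-crossing perfect matchings of 2n points on a circle are counted by C_n; with 26 points, n = 13. So P = C_13 = 742900.
Non-crossing handshake pairings of 2n people are counted by C_n; 22 people gives n = 11. So Q = C_11 = 58786.
Full binary trees with 10 leaves have 10−1 = 9 internal nodes, so there are C_9 of them. So R = C_9 = 4862.
P − Q − R = 742900 − 58786 − 4862 = 679252.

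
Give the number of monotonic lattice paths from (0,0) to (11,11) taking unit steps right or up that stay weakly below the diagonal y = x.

58786

Monotone paths in an n×n grid that stay weakly below the diagonal are counted by C_n; here n = 11.
C_11 = C(22,11)/12 = 705432/12 = 58786.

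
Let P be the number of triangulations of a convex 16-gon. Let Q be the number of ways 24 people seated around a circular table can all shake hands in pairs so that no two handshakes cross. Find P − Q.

2466428

A convex 16-gon is triangulated into 14 triangles, and the number of such triangulations is the Catalan number C_{16−2} = C_14. So P = C_14 = 2674440.
With 24 = 2·12 people, non-crossing handshake pairings are non-crossing perfect matchings on a circle, counted by C_12. So Q = C_12 = 208012.
P − Q = 2674440 − 208012 = 2466428.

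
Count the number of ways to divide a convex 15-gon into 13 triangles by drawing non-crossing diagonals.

742900

The number of triangulations of a 15-gon is the Catalan number C_13 (index = sides − 2).
C_13 = C_12 · 2(2·12+1)/(12+2) = 208012 · 50/14 = 742900.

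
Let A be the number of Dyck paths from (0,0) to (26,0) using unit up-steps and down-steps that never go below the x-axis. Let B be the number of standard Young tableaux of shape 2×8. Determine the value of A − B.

741470

Paths of 13 up- and 13 down-steps that never dip below the axis are Dyck paths; their count is C_13. So A = C_13 = 742900.
Standard Young tableaux of shape 2×n are counted by C_n; here n = 8. So B = C_8 = 1430.
A − B = 742900 − 1430 = 741470.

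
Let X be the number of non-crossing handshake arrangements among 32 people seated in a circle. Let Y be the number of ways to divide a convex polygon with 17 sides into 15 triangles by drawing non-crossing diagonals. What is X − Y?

25662825

With 32 = 2·16 people, non-crossing handshake pairings are non-crossing perfect matchings on a circle, counted by C_16. So X = C_16 = 35357670.
A convex 17-gon is triangulated into 15 triangles, and the number of such triangulations is the Catalan number C_{17−2} = C_15. So Y = C_15 = 9694845.
X − Y = 35357670 − 9694845 = 25662825.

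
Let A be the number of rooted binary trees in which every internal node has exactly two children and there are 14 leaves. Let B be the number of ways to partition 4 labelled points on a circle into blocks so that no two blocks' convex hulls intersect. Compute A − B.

742886

A full binary tree with L leaves has L−1 internal nodes and is counted by C_{L−1}; L = 14 gives C_13. So A = C_13 = 742900.
The non-crossing partitions of [4] form a lattice of size C_4. So B = C_4 = 14.
A − B = 742900 − 14 = 742886.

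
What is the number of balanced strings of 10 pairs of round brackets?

Balanced strings of n pairs of brackets are counted by C_n; here n = 10.
C_10 = C(20,10)/11 = 184756/11 = 16796.

16796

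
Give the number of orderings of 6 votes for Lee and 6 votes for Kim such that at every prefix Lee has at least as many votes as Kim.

Reading a vote for the leader as '(' and for the other as ')' turns such a sequence into a balanced string of 6 pairs, so the count is C_6.
C_6 = C(12,6)/7 = 924/7 = 132.

132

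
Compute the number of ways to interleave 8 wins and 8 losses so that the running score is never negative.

1430

Reading a vote for the leader as '(' and for the other as ')' turns such a sequence into a balanced string of 8 pairs, so the count is C_8.
C_8 = C_7 · 2(2·7+1)/(7+2) = 429 · 30/9 = 1430.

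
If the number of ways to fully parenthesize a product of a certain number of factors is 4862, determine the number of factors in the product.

10

Parenthesizations of m factors are counted by C_{m−1}. Since C_9 = 4862, the index is 9.
So the index is 9, and the number of factors is 9 + 1 = 10.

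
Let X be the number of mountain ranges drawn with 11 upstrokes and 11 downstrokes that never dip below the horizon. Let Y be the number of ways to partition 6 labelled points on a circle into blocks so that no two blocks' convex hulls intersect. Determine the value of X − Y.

Dyck paths of semilength n (length 2n) are counted by C_n; here n = 11. So X = C_11 = 58786.
The non-crossing partitions of [6] form a lattice of size C_6. So Y = C_6 = 132.
X − Y = 58786 − 132 = 58654.

58654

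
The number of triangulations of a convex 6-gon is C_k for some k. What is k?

4

Triangulations of a convex m-gon are counted by C_{m−2}; with m = 6 this is C_4.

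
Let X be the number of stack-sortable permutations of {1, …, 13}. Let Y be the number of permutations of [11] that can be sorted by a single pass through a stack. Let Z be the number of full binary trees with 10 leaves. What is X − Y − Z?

By Knuth's characterisation, the stack-sortable permutations of length 13 are the 231-avoiders, numbering C_13. So X = C_13 = 742900.
By Knuth's characterisation, the stack-sortable permutations of length 11 are the 231-avoiders, numbering C_11. So Y = C_11 = 58786.
Full binary trees with 10 leaves have 10−1 = 9 internal nodes, so there are C_9 of them. So Z = C_9 = 4862.
X − Y − Z = 742900 − 58786 − 4862 = 679252.

679252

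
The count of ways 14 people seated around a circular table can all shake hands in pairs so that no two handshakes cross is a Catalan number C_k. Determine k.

Non-crossing handshake pairings of 2n people are counted by C_n; 14 people gives n = 7.

7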